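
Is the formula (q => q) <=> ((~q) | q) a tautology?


Build the truth table over {q}:
q | φ
-----
False | True
True | True
Every row evaluates to true.

Yes, it is a tautology.


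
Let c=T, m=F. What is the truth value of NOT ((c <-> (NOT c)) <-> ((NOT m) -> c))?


Substitute c=T, m=F:
NOT c = F
c <-> (NOT c) = T <-> F = F
NOT m = T
(NOT m) -> c = T -> T = T
(c <-> (NOT c)) <-> ((NOT m) -> c) = F <-> T = F
NOT ((c <-> (NOT c)) <-> ((NOT m) -> c)) = T

T


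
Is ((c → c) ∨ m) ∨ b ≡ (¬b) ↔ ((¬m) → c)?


Compare truth tables:
b | c | m | φ | ψ
-----------------
F | F | F | T | F
T | F | F | T | T
F | T | F | T | T
T | T | F | T | F
F | F | T | T | T
T | F | T | T | F
F | T | T | T | T
T | T | T | T | F
They differ at row 1 (b=F, c=F, m=F): φ=T but ψ=F.

No, they are not logically equivalent.


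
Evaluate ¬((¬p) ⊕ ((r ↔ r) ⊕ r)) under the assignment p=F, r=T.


Substitute p=F, r=T:
¬p = T
r ↔ r = T ↔ T = T
(r ↔ r) ⊕ r = T ⊕ T = F
(¬p) ⊕ ((r ↔ r) ⊕ r) = T ⊕ F = T
¬((¬p) ⊕ ((r ↔ r) ⊕ r)) = F

F


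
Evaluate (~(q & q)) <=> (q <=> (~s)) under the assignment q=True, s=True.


Substitute q=True, s=True:
q & q = True & True = True
~(q & q) = False
~s = False
q <=> (~s) = True <=> False = False
(~(q & q)) <=> (q <=> (~s)) = False <=> False = True

True


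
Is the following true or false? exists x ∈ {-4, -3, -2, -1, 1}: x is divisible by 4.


Evaluate the predicate on each element: -4:True, -3:False, -2:False, -1:False, 1:False.
Witness x = -4 satisfies the predicate.

True


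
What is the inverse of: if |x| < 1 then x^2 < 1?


The inverse of (P → Q) is (¬P → ¬Q). It is equivalent to the converse, not to the original.
Here P = '|x| < 1' and Q = 'x^2 < 1'.

If not (|x| < 1), then not (x^2 < 1).


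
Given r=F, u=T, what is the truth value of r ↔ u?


Biconditional is true when both operands have the same truth value.
Substitute: r=F, u=T.
F ↔ T evaluates to F.

F


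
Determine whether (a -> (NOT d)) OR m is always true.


Build the truth table over {a, d, m}:
a | d | m | φ
-------------
F | F | F | T
T | F | F | T
F | T | F | T
T | T | F | F
F | F | T | T
T | F | T | T
F | T | T | T
T | T | T | T
Counterexample at row 4: with a=T, d=T, m=F, the formula is F.

No, it is not a tautology.


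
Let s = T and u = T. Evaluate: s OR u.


Disjunction is false only when both operands are false.
Substitute: s=T, u=T.
T OR T evaluates to T.

T


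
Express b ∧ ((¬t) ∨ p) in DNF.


Step 1: Distribute ∧ over ∨: b ∧ ((¬t) ∨ p) = (b ∧ (¬t)) ∨ (b ∧ p).

(b ∧ (¬t)) ∨ (b ∧ p)


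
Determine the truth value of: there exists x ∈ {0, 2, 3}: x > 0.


Evaluate the predicate on each element: 0:F, 2:T, 3:T.
Witness x = 2 satisfies the predicate.

T


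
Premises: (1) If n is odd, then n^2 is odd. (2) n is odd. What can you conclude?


Modus ponens: from (P → Q) and P, infer Q.
P = 'n is odd' is asserted, and P → Q holds, so Q follows.

n^2 is odd.


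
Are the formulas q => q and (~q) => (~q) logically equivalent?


Compare truth tables:
q | φ | ψ
---------
False | True | True
True | True | True
The columns φ and ψ agree on every row.

Yes, they are logically equivalent.


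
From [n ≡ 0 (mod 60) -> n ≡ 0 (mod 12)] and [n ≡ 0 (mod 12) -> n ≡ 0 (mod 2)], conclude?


Hypothetical syllogism: from (P → Q) and (Q → R), infer (P → R).
Chain the two implications through the shared middle term 'n ≡ 0 (mod 12)'.

n ≡ 0 (mod 60) -> n ≡ 0 (mod 2)


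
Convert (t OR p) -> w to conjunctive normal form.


Step 1: Rewrite as ¬(t ∨ p) ∨ w = (¬t ∧ ¬p) ∨ w.
Step 2: Distribute ∨ over ∧.

((NOT t) OR w) AND ((NOT p) OR w)


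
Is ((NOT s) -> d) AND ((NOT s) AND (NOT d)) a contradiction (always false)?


Truth table over {d, s}:
d | s | φ
---------
F | F | F
T | F | F
F | T | F
T | T | F
Every row is false.

Yes, it is a contradiction.


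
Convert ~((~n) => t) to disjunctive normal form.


Step 1: Rewrite implication then negate: ¬(¬(¬n) ∨ t) = (¬n) ∧ ¬t.

(~n) & (~t)


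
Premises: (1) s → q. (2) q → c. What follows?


Hypothetical syllogism: from (P → Q) and (Q → R), infer (P → R).
Chain the two implications through the shared middle term 'q'.

s → c


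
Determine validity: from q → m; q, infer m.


This matches the form of modus ponens: the conclusion follows in every model of the premises.

Valid.


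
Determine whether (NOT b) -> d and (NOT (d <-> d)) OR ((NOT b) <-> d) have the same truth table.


Compare truth tables:
b | d | φ | ψ
-------------
F | F | F | F
T | F | T | T
F | T | T | T
T | T | T | F
They differ at row 4 (b=T, d=T): φ=T but ψ=F.

No, they are not logically equivalent.


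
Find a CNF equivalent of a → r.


Step 1: Rewrite a → r as ¬a ∨ r.

(¬a) ∨ r


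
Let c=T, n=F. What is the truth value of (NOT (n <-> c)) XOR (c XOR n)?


Substitute c=T, n=F:
n <-> c = F <-> T = F
NOT (n <-> c) = T
c XOR n = T XOR F = T
(NOT (n <-> c)) XOR (c XOR n) = T XOR T = F

F


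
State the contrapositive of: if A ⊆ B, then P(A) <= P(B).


The contrapositive of (P → Q) is (¬Q → ¬P); it is logically equivalent to the original.
Here P = 'A ⊆ B' and Q = 'P(A) <= P(B)'.

If not (P(A) <= P(B)), then not (A ⊆ B).


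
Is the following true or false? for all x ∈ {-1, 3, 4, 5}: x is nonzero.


Evaluate the predicate on each element: -1:T, 3:T, 4:T, 5:T.
Every element satisfies the predicate.

T


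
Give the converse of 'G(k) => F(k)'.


The converse of (P → Q) is (Q → P). It is not in general equivalent to the original.
Here P = 'G(k)' and Q = 'F(k)'.

If F(k), then G(k).


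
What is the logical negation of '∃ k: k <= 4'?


¬(∀ x: φ) = ∃ x: ¬φ, and ¬(∃ x: φ) = ∀ x: ¬φ.
Apply to the existential statement.

∀ k: ¬(k <= 4)


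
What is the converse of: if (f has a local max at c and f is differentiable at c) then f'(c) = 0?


The converse of (P → Q) is (Q → P). It is not in general equivalent to the original.
Here P = '(f has a local max at c and f is differentiable at c)' and Q = 'f'(c) = 0'.

If f'(c) = 0, then (f has a local max at c and f is differentiable at c).


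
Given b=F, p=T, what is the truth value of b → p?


Implication is false only when antecedent is true and consequent is false.
Substitute: b=F, p=T.
F → T evaluates to T.

T


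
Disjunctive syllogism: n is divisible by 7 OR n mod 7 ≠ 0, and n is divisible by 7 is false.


Disjunctive syllogism: from (P ∨ Q) and ¬P, infer Q.
One disjunct, 'n is divisible by 7', is ruled out; the other must hold.

n mod 7 ≠ 0


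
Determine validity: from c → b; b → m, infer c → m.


This matches the form of hypothetical syllogism: the conclusion follows in every model of the premises.

Valid.


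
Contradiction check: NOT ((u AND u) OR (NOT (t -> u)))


Truth table over {t, u}:
t | u | φ
---------
F | F | T
T | F | F
F | T | F
T | T | F
Satisfying assignment at row 1: t=F, u=F gives T.

No, it is not a contradiction.


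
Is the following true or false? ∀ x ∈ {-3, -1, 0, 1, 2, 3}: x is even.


Evaluate the predicate on each element: -3:F, -1:F, 0:T, 1:F, 2:T, 3:F.
Counterexample x = -3 fails the predicate.

F


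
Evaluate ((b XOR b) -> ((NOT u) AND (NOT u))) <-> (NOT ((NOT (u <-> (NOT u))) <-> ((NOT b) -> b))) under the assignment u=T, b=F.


Substitute u=T, b=F:
… (earlier sub-steps elided)
(NOT u) AND (NOT u) = F AND F = F
(b XOR b) -> ((NOT u) AND (NOT u)) = F -> F = T
NOT u = F
u <-> (NOT u) = T <-> F = F
NOT (u <-> (NOT u)) = T
NOT b = T
(NOT b) -> b = T -> F = F
(NOT (u <-> (NOT u))) <-> ((NOT b) -> b) = T <-> F = F
NOT ((NOT (u <-> (NOT u))) <-> ((NOT b) -> b)) = T
((b XOR b) -> ((NOT u) AND (NOT u))) <-> (NOT ((NOT (u <-> (NOT u))) <-> ((NOT b) -> b))) = T <-> T = T

T


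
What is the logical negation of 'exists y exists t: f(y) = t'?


Negation flips each quantifier (∀↔∃) and negates the inner predicate.
¬(exists y exists t: φ) = forall y forall t: ¬φ.

forall y forall t: ~(f(y) = t)


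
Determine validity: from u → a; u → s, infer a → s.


This is (no valid rule). There exist truth assignments where the premises are all true but the conclusion is false.

Invalid.


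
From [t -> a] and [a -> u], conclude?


Hypothetical syllogism: from (P → Q) and (Q → R), infer (P → R).
Chain the two implications through the shared middle term 'a'.

t -> u


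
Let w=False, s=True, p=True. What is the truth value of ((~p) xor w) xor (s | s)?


Substitute w=False, s=True, p=True:
~p = False
(~p) xor w = False xor False = False
s | s = True | True = True
((~p) xor w) xor (s | s) = False xor True = True

True


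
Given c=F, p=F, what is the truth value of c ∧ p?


Conjunction is true only when both operands are true.
Substitute: c=F, p=F.
F ∧ F evaluates to F.

F


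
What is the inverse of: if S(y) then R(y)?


The inverse of (P → Q) is (¬P → ¬Q). It is equivalent to the converse, not to the original.
Here P = 'S(y)' and Q = 'R(y)'.

If not (S(y)), then not (R(y)).


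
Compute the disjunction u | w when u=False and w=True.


Disjunction is false only when both operands are false.
Substitute: u=False, w=True.
False | True evaluates to True.

True


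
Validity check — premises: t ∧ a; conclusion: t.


This matches the form of conjunction elimination: the conclusion follows in every model of the premises.

Valid.


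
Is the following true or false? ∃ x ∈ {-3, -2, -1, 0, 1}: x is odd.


Evaluate the predicate on each element: -3:T, -2:F, -1:T, 0:F, 1:T.
Witness x = -3 satisfies the predicate.

T


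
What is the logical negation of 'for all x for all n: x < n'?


Negation flips each quantifier (∀↔∃) and negates the inner predicate.
¬(for all x for all n: φ) = there exists x there exists n: ¬φ.

there exists x there exists n: NOT(x < n)


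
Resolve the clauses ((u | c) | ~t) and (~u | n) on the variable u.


The clauses contain complementary literals u and ~u.
Resolution eliminates this pair and disjoins the remaining literals (merging duplicates).

((~t | c) | n)


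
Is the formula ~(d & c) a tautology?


Build the truth table over {c, d}:
c | d | φ
---------
False | False | True
True | False | True
False | True | True
True | True | False
Counterexample at row 4: with c=True, d=True, the formula is False.

No, it is not a tautology.


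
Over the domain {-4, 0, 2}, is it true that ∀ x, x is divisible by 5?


Evaluate the predicate on each element: -4:F, 0:T, 2:F.
Counterexample x = -4 fails the predicate.

F


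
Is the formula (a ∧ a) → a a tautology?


Build the truth table over {a}:
a | φ
-----
F | T
T | T
Every row evaluates to true.

Yes, it is a tautology.


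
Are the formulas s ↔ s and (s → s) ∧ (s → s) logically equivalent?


Compare truth tables:
s | φ | ψ
---------
F | T | T
T | T | T
The columns φ and ψ agree on every row.

Yes, they are logically equivalent.


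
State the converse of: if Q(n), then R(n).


The converse of (P → Q) is (Q → P). It is not in general equivalent to the original.
Here P = 'Q(n)' and Q = 'R(n)'.

If R(n), then Q(n).


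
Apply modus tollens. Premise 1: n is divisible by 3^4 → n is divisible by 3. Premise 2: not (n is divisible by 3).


Modus tollens: from (P → Q) and ¬Q, infer ¬P.
Q = 'n is divisible by 3' is denied; since P → Q, P must also fail.

Not (n is divisible by 3^4).


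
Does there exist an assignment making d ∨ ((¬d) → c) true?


Search for a satisfying assignment over {c, d}.
Try c=T, d=F: the formula evaluates to T.
A satisfying assignment exists.

Satisfiable.


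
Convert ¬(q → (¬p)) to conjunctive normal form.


Step 1: Rewrite q → (¬p) as ¬q ∨ (¬p).
Step 2: Negate: ¬(¬q ∨ (¬p)) = q ∧ ¬(¬p) (De Morgan + double negation).
Step 3: Eliminate any double negations (¬¬X = X).

q ∧ p


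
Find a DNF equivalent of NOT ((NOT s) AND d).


Step 1: Apply De Morgan: ¬((¬s) ∧ d) = ¬(¬s) ∨ ¬d.
Step 2: Eliminate any double negations (¬¬X = X).

s OR (NOT d)


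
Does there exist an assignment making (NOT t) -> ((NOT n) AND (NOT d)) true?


Search for a satisfying assignment over {d, n, t}.
Try d=F, n=F, t=F: the formula evaluates to T.
A satisfying assignment exists.

Satisfiable.


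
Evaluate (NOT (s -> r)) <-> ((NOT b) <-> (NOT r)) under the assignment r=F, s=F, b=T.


Substitute r=F, s=F, b=T:
s -> r = F -> F = T
NOT (s -> r) = F
NOT b = F
NOT r = T
(NOT b) <-> (NOT r) = F <-> T = F
(NOT (s -> r)) <-> ((NOT b) <-> (NOT r)) = F <-> F = T

T


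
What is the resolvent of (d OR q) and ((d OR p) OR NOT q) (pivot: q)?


The clauses contain complementary literals q and NOTq.
Resolution eliminates this pair and disjoins the remaining literals (merging duplicates).

(d OR p)


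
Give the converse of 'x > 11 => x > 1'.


The converse of (P → Q) is (Q → P). It is not in general equivalent to the original.
Here P = 'x > 11' and Q = 'x > 1'.

If x > 1, then x > 11.


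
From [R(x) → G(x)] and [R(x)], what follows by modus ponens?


Modus ponens: from (P → Q) and P, infer Q.
P = 'R(x)' is asserted, and P → Q holds, so Q follows.

G(x).


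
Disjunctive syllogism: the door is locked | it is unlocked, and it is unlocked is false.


Disjunctive syllogism: from (P ∨ Q) and ¬P, infer Q.
One disjunct, 'it is unlocked', is ruled out; the other must hold.

the door is locked


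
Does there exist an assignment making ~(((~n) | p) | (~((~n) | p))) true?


Check all 4 assignments over {n, p}:
n | p | φ
---------
False | False | False
True | False | False
False | True | False
True | True | False
No assignment makes the formula true.

Unsatisfiable.


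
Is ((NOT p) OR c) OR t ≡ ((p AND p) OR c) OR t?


Compare truth tables:
c | p | t | φ | ψ
-----------------
F | F | F | T | F
T | F | F | T | T
F | T | F | F | T
T | T | F | T | T
F | F | T | T | T
T | F | T | T | T
F | T | T | T | T
T | T | T | T | T
They differ at row 1 (c=F, p=F, t=F): φ=T but ψ=F.

No, they are not logically equivalent.


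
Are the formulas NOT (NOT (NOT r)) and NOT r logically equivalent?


Compare truth tables:
r | φ | ψ
---------
F | T | T
T | F | F
The columns φ and ψ agree on every row.

Yes, they are logically equivalent.


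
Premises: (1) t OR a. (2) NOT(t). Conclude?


Disjunctive syllogism: from (P ∨ Q) and ¬P, infer Q.
One disjunct, 't', is ruled out; the other must hold.

a


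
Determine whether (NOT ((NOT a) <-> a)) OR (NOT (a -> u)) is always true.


Build the truth table over {a, u}:
a | u | φ
---------
F | F | T
T | F | T
F | T | T
T | T | T
Every row evaluates to true.

Yes, it is a tautology.


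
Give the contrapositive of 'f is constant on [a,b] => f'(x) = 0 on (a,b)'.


The contrapositive of (P → Q) is (¬Q → ¬P); it is logically equivalent to the original.
Here P = 'f is constant on [a,b]' and Q = 'f'(x) = 0 on (a,b)'.

If not (f'(x) = 0 on (a,b)), then not (f is constant on [a,b]).


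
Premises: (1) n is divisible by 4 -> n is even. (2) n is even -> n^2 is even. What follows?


Hypothetical syllogism: from (P → Q) and (Q → R), infer (P → R).
Chain the two implications through the shared middle term 'n is even'.

n is divisible by 4 -> n^2 is even


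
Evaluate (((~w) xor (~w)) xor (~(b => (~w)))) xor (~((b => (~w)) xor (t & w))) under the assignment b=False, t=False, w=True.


Substitute b=False, t=False, w=True:
… (earlier sub-steps elided)
~w = False
b => (~w) = False => False = True
~(b => (~w)) = False
((~w) xor (~w)) xor (~(b => (~w))) = False xor False = False
~w = False
b => (~w) = False => False = True
t & w = False & True = False
(b => (~w)) xor (t & w) = True xor False = True
~((b => (~w)) xor (t & w)) = False
(((~w) xor (~w)) xor (~(b => (~w)))) xor (~((b => (~w)) xor (t & w))) = False xor False = False

False


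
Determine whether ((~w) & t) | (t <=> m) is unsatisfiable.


Truth table over {m, t, w}:
m | t | w | φ
-------------
False | False | False | True
True | False | False | False
False | True | False | True
True | True | False | True
False | False | True | True
True | False | True | False
False | True | True | False
True | True | True | True
Satisfying assignment at row 1: m=False, t=False, w=False gives True.

No, it is not a contradiction.


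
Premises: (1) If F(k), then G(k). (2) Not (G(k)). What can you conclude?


Modus tollens: from (P → Q) and ¬Q, infer ¬P.
Q = 'G(k)' is denied; since P → Q, P must also fail.

Not (F(k)).


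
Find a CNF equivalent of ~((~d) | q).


Step 1: Apply De Morgan: ¬((¬d) ∨ q) = ¬(¬d) ∧ ¬q.
Step 2: Eliminate any double negations (¬¬X = X).

d & (~q)


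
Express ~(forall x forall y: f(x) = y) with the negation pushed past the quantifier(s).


Negation flips each quantifier (∀↔∃) and negates the inner predicate.
¬(forall x forall y: φ) = exists x exists y: ¬φ.

exists x exists y: ~(f(x) = y)


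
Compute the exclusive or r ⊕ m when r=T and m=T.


Exclusive or is true when exactly one operand is true.
Substitute: r=T, m=T.
T ⊕ T evaluates to F.

F


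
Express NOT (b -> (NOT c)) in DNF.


Step 1: Rewrite implication then negate: ¬(¬b ∨ (¬c)) = b ∧ ¬(¬c).
Step 2: Eliminate any double negations (¬¬X = X).

b AND c


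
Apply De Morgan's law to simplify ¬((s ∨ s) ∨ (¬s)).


De Morgan: the negation of a disjunction is the conjunction of the negations.
Distribute ¬ across ∨, flipping it to ∧, and negate each literal.

((¬s) ∧ (¬s)) ∧ s


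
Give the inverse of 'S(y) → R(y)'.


The inverse of (P → Q) is (¬P → ¬Q). It is equivalent to the converse, not to the original.
Here P = 'S(y)' and Q = 'R(y)'.

If not (S(y)), then not (R(y)).


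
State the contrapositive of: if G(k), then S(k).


The contrapositive of (P → Q) is (¬Q → ¬P); it is logically equivalent to the original.
Here P = 'G(k)' and Q = 'S(k)'.

If not (S(k)), then not (G(k)).


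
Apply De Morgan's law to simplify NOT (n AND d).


De Morgan: the negation of a conjunction is the disjunction of the negations.
Distribute NOT across AND, flipping it to OR, and negate each literal.

(NOT n) OR (NOT d)


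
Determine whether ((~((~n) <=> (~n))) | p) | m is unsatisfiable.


Truth table over {m, n, p}:
m | n | p | φ
-------------
False | False | False | False
True | False | False | True
False | True | False | False
True | True | False | True
False | False | True | True
True | False | True | True
False | True | True | True
True | True | True | True
Satisfying assignment at row 2: m=True, n=False, p=False gives True.

No, it is not a contradiction.


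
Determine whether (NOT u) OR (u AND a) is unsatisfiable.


Truth table over {a, u}:
a | u | φ
---------
F | F | T
T | F | T
F | T | F
T | T | T
Satisfying assignment at row 1: a=F, u=F gives T.

No, it is not a contradiction.


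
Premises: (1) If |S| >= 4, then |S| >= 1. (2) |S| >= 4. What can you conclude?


Modus ponens: from (P → Q) and P, infer Q.
P = '|S| >= 4' is asserted, and P → Q holds, so Q follows.

|S| >= 1.


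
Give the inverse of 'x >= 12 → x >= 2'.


The inverse of (P → Q) is (¬P → ¬Q). It is equivalent to the converse, not to the original.
Here P = 'x >= 12' and Q = 'x >= 2'.

If not (x >= 12), then not (x >= 2).


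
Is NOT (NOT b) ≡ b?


Compare truth tables:
b | φ | ψ
---------
F | F | F
T | T | T
The columns φ and ψ agree on every row.

Yes, they are logically equivalent.


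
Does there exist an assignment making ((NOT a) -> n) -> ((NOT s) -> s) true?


Search for a satisfying assignment over {a, n, s}.
Try a=F, n=F, s=F: the formula evaluates to T.
A satisfying assignment exists.

Satisfiable.


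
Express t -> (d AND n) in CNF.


Step 1: Rewrite t → (d ∧ n) as ¬t ∨ (d ∧ n).
Step 2: Distribute ∨ over ∧.

((NOT t) OR d) AND ((NOT t) OR n)


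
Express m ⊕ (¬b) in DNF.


Step 1: m ⊕ (¬b) is true exactly when they disagree: (m ∧ ¬(¬b)) ∨ (¬m ∧ (¬b)).
Step 2: Eliminate any double negations (¬¬X = X).

(m ∧ b) ∨ ((¬m) ∧ (¬b))


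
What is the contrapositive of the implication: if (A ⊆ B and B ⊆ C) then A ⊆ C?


The contrapositive of (P → Q) is (¬Q → ¬P); it is logically equivalent to the original.
Here P = '(A ⊆ B and B ⊆ C)' and Q = 'A ⊆ C'.

If not (A ⊆ C), then not ((A ⊆ B and B ⊆ C)).


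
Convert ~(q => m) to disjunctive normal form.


Step 1: Rewrite implication then negate: ¬(¬q ∨ m) = q ∧ ¬m.

q & (~m)


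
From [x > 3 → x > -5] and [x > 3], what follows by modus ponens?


Modus ponens: from (P → Q) and P, infer Q.
P = 'x > 3' is asserted, and P → Q holds, so Q follows.

x > -5.


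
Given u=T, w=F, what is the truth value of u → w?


Implication is false only when antecedent is true and consequent is false.
Substitute: u=T, w=F.
T → F evaluates to F.

F


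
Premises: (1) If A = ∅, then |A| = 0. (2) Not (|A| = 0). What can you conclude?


Modus tollens: from (P → Q) and ¬Q, infer ¬P.
Q = '|A| = 0' is denied; since P → Q, P must also fail.

Not (A = ∅).


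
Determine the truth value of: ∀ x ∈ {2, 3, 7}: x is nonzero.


Evaluate the predicate on each element: 2:T, 3:T, 7:T.
Every element satisfies the predicate.

T


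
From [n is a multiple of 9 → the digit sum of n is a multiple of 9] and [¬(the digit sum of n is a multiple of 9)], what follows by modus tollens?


Modus tollens: from (P → Q) and ¬Q, infer ¬P.
Q = 'the digit sum of n is a multiple of 9' is denied; since P → Q, P must also fail.

Not (n is a multiple of 9).


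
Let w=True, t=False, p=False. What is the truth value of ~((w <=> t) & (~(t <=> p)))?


Substitute w=True, t=False, p=False:
w <=> t = True <=> False = False
t <=> p = False <=> False = True
~(t <=> p) = False
(w <=> t) & (~(t <=> p)) = False & False = False
~((w <=> t) & (~(t <=> p))) = True

True


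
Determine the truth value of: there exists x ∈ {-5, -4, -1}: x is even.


Evaluate the predicate on each element: -5:F, -4:T, -1:F.
Witness x = -4 satisfies the predicate.

T


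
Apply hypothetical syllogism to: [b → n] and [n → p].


Hypothetical syllogism: from (P → Q) and (Q → R), infer (P → R).
Chain the two implications through the shared middle term 'n'.

b → p


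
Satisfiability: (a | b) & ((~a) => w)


Search for a satisfying assignment over {a, b, w}.
Try a=True, b=False, w=False: the formula evaluates to True.
A satisfying assignment exists.

Satisfiable.


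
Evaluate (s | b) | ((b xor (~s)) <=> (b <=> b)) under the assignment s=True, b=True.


Substitute s=True, b=True:
s | b = True | True = True
~s = False
b xor (~s) = True xor False = True
b <=> b = True <=> True = True
(b xor (~s)) <=> (b <=> b) = True <=> True = True
(s | b) | ((b xor (~s)) <=> (b <=> b)) = True | True = True

True


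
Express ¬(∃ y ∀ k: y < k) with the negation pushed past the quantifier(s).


Negation flips each quantifier (∀↔∃) and negates the inner predicate.
¬(∃ y ∀ k: φ) = ∀ y ∃ k: ¬φ.

∀ y ∃ k: ¬(y < k)


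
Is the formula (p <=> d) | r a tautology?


Build the truth table over {d, p, r}:
d | p | r | φ
-------------
False | False | False | True
True | False | False | False
False | True | False | False
True | True | False | True
False | False | True | True
True | False | True | True
False | True | True | True
True | True | True | True
Counterexample at row 2: with d=True, p=False, r=False, the formula is False.

No, it is not a tautology.


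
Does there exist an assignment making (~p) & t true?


Search for a satisfying assignment over {p, t}.
Try p=False, t=True: the formula evaluates to True.
A satisfying assignment exists.

Satisfiable.


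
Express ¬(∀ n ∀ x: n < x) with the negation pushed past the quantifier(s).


Negation flips each quantifier (∀↔∃) and negates the inner predicate.
¬(∀ n ∀ x: φ) = ∃ n ∃ x: ¬φ.

∃ n ∃ x: ¬(n < x)


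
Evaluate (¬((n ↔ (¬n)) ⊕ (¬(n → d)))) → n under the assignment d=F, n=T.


Substitute d=F, n=T:
¬n = F
n ↔ (¬n) = T ↔ F = F
n → d = T → F = F
¬(n → d) = T
(n ↔ (¬n)) ⊕ (¬(n → d)) = F ⊕ T = T
¬((n ↔ (¬n)) ⊕ (¬(n → d))) = F
(¬((n ↔ (¬n)) ⊕ (¬(n → d)))) → n = F → T = T

T


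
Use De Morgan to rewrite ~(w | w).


De Morgan: the negation of a disjunction is the conjunction of the negations.
Distribute ~ across |, flipping it to &, and negate each literal.

(~w) & (~w)


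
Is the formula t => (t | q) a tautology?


Build the truth table over {q, t}:
q | t | φ
---------
False | False | True
True | False | True
False | True | True
True | True | True
Every row evaluates to true.

Yes, it is a tautology.


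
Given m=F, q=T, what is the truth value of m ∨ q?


Disjunction is false only when both operands are false.
Substitute: m=F, q=T.
F ∨ T evaluates to T.

T


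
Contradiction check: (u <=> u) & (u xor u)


Truth table over {u}:
u | φ
-----
False | False
True | False
Every row is false.

Yes, it is a contradiction.


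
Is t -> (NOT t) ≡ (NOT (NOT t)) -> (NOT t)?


Compare truth tables:
t | φ | ψ
---------
F | T | T
T | F | F
The columns φ and ψ agree on every row.

Yes, they are logically equivalent.


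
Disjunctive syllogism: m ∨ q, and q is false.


Disjunctive syllogism: from (P ∨ Q) and ¬P, infer Q.
One disjunct, 'q', is ruled out; the other must hold.

m


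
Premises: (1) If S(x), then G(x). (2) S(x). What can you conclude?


Modus ponens: from (P → Q) and P, infer Q.
P = 'S(x)' is asserted, and P → Q holds, so Q follows.

G(x).


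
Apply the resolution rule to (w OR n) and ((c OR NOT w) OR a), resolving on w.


The clauses contain complementary literals w and NOTw.
Resolution eliminates this pair and disjoins the remaining literals (merging duplicates).

((n OR a) OR c)


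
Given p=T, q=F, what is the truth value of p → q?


Implication is false only when antecedent is true and consequent is false.
Substitute: p=T, q=F.
T → F evaluates to F.

F


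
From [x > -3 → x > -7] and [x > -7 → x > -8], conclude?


Hypothetical syllogism: from (P → Q) and (Q → R), infer (P → R).
Chain the two implications through the shared middle term 'x > -7'.

x > -3 → x > -8


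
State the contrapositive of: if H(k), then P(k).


The contrapositive of (P → Q) is (¬Q → ¬P); it is logically equivalent to the original.
Here P = 'H(k)' and Q = 'P(k)'.

If not (P(k)), then not (H(k)).


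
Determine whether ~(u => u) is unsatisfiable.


Truth table over {u}:
u | φ
-----
False | False
True | False
Every row is false.

Yes, it is a contradiction.


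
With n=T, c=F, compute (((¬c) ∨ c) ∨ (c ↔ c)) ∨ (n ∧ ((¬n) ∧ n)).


Substitute n=T, c=F:
¬c = T
(¬c) ∨ c = T ∨ F = T
c ↔ c = F ↔ F = T
((¬c) ∨ c) ∨ (c ↔ c) = T ∨ T = T
¬n = F
(¬n) ∧ n = F ∧ T = F
n ∧ ((¬n) ∧ n) = T ∧ F = F
(((¬c) ∨ c) ∨ (c ↔ c)) ∨ (n ∧ ((¬n) ∧ n)) = T ∨ F = T

T


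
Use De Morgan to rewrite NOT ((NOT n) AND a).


De Morgan: the negation of a conjunction is the disjunction of the negations.
Distribute NOT across AND, flipping it to OR, and negate each literal.

n OR (NOT a)


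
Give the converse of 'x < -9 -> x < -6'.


The converse of (P → Q) is (Q → P). It is not in general equivalent to the original.
Here P = 'x < -9' and Q = 'x < -6'.

If x < -6, then x < -9.


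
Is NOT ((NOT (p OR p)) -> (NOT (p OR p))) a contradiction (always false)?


Truth table over {p}:
p | φ
-----
F | F
T | F
Every row is false.

Yes, it is a contradiction.


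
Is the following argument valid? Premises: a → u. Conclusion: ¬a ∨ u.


This matches the form of material implication: the conclusion follows in every model of the premises.

Valid.


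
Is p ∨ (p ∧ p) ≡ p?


Compare truth tables:
p | φ | ψ
---------
F | F | F
T | T | T
The columns φ and ψ agree on every row.

Yes, they are logically equivalent.


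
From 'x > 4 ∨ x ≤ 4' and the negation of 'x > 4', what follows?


Disjunctive syllogism: from (P ∨ Q) and ¬P, infer Q.
One disjunct, 'x > 4', is ruled out; the other must hold.

x ≤ 4


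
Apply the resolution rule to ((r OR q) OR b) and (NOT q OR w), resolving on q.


The clauses contain complementary literals q and NOTq.
Resolution eliminates this pair and disjoins the remaining literals (merging duplicates).

((r OR b) OR w)


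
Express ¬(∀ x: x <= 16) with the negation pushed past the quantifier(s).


¬(∀ x: φ) = ∃ x: ¬φ, and ¬(∃ x: φ) = ∀ x: ¬φ.
Apply to the universal statement.

∃ x: ¬(x <= 16)


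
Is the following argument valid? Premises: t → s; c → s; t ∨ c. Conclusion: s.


This matches the form of proof by cases: the conclusion follows in every model of the premises.

Valid.


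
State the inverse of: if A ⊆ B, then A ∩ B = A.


The inverse of (P → Q) is (¬P → ¬Q). It is equivalent to the converse, not to the original.
Here P = 'A ⊆ B' and Q = 'A ∩ B = A'.

If not (A ⊆ B), then not (A ∩ B = A).


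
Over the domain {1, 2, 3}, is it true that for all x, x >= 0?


Evaluate the predicate on each element: 1:T, 2:T, 3:T.
Every element satisfies the predicate.

T


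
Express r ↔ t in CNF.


Step 1: Rewrite r ↔ t as (r → t) ∧ (t → r).
Step 2: Rewrite each implication as a disjunction.

((¬r) ∨ t) ∧ ((¬t) ∨ r)


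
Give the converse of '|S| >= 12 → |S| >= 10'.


The converse of (P → Q) is (Q → P). It is not in general equivalent to the original.
Here P = '|S| >= 12' and Q = '|S| >= 10'.

If |S| >= 10, then |S| >= 12.


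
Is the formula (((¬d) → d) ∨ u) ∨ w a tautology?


Build the truth table over {d, u, w}:
d | u | w | φ
-------------
F | F | F | F
T | F | F | T
F | T | F | T
T | T | F | T
F | F | T | T
T | F | T | T
F | T | T | T
T | T | T | T
Counterexample at row 1: with d=F, u=F, w=F, the formula is F.

No, it is not a tautology.


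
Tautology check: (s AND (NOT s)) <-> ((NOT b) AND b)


Build the truth table over {b, s}:
b | s | φ
---------
F | F | T
T | F | T
F | T | T
T | T | T
Every row evaluates to true.

Yes, it is a tautology.


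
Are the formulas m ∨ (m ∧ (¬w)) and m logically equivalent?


Compare truth tables:
m | w | φ | ψ
-------------
F | F | F | F
T | F | T | T
F | T | F | F
T | T | T | T
The columns φ and ψ agree on every row.

Yes, they are logically equivalent.


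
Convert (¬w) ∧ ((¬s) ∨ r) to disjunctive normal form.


Step 1: Distribute ∧ over ∨: (¬w) ∧ ((¬s) ∨ r) = ((¬w) ∧ (¬s)) ∨ ((¬w) ∧ r).

((¬w) ∧ (¬s)) ∨ ((¬w) ∧ r)


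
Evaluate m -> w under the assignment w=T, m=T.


Substitute w=T, m=T:
m -> w = T -> T = T

T


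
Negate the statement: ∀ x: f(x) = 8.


¬(∀ x: φ) = ∃ x: ¬φ, and ¬(∃ x: φ) = ∀ x: ¬φ.
Apply to the universal statement.

∃ x: ¬(f(x) = 8)


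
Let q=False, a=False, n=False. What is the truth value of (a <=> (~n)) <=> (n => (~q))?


Substitute q=False, a=False, n=False:
~n = True
a <=> (~n) = False <=> True = False
~q = True
n => (~q) = False => True = True
(a <=> (~n)) <=> (n => (~q)) = False <=> True = False

False


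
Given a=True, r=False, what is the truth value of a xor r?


Exclusive or is true when exactly one operand is true.
Substitute: a=True, r=False.
True xor False evaluates to True.

True


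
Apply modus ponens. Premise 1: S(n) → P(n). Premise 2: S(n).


Modus ponens: from (P → Q) and P, infer Q.
P = 'S(n)' is asserted, and P → Q holds, so Q follows.

P(n).


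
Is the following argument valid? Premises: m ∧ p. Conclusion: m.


This matches the form of conjunction elimination: the conclusion follows in every model of the premises.

Valid.


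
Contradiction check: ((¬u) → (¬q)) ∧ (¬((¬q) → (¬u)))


Truth table over {q, u}:
q | u | φ
---------
F | F | F
T | F | F
F | T | T
T | T | F
Satisfying assignment at row 3: q=F, u=T gives T.

No, it is not a contradiction.


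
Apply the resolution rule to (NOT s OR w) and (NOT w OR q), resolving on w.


The clauses contain complementary literals w and NOTw.
Resolution eliminates this pair and disjoins the remaining literals (merging duplicates).

(NOT s OR q)


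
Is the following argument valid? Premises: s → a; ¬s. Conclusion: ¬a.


This is denying the antecedent (fallacy). There exist truth assignments where the premises are all true but the conclusion is false.

Invalid.


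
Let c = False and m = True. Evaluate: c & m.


Conjunction is true only when both operands are true.
Substitute: c=False, m=True.
False & True evaluates to False.

False


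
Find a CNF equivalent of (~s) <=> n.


Step 1: Rewrite (¬s) ↔ n as ((¬s) → n) ∧ (n → (¬s)).
Step 2: Rewrite each implication as a disjunction.
Step 3: Eliminate any double negations (¬¬X = X).

(s | n) & ((~n) | (~s))


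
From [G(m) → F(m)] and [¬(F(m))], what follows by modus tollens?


Modus tollens: from (P → Q) and ¬Q, infer ¬P.
Q = 'F(m)' is denied; since P → Q, P must also fail.

Not (G(m)).


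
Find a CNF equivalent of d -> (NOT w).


Step 1: Rewrite d → (¬w) as ¬d ∨ (¬w).

(NOT d) OR (NOT w)


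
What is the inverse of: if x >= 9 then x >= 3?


The inverse of (P → Q) is (¬P → ¬Q). It is equivalent to the converse, not to the original.
Here P = 'x >= 9' and Q = 'x >= 3'.

If not (x >= 9), then not (x >= 3).


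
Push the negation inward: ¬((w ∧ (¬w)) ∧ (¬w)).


De Morgan: the negation of a conjunction is the disjunction of the negations.
Distribute ¬ across ∧, flipping it to ∨, and negate each literal.

((¬w) ∨ w) ∨ w


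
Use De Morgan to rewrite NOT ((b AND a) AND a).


De Morgan: the negation of a conjunction is the disjunction of the negations.
Distribute NOT across AND, flipping it to OR, and negate each literal.

((NOT b) OR (NOT a)) OR (NOT a)


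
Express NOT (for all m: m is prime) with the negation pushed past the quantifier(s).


¬(for all x: φ) = there exists x: ¬φ, and ¬(there exists x: φ) = for all x: ¬φ.
Apply to the universal statement.

there exists m: NOT(m is prime)


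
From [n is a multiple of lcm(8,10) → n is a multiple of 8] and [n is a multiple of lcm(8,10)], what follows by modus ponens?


Modus ponens: from (P → Q) and P, infer Q.
P = 'n is a multiple of lcm(8,10)' is asserted, and P → Q holds, so Q follows.

n is a multiple of 8.


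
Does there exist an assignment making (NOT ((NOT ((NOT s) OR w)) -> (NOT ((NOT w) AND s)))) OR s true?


Search for a satisfying assignment over {s, w}.
Try s=T, w=F: the formula evaluates to T.
A satisfying assignment exists.

Satisfiable.


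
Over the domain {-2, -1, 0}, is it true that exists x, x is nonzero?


Evaluate the predicate on each element: -2:True, -1:True, 0:False.
Witness x = -2 satisfies the predicate.

True


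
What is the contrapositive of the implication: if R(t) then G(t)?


The contrapositive of (P → Q) is (¬Q → ¬P); it is logically equivalent to the original.
Here P = 'R(t)' and Q = 'G(t)'.

If not (G(t)), then not (R(t)).


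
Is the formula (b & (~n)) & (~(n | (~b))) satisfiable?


Search for a satisfying assignment over {b, n}.
Try b=True, n=False: the formula evaluates to True.
A satisfying assignment exists.

Satisfiable.


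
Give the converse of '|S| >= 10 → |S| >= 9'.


The converse of (P → Q) is (Q → P). It is not in general equivalent to the original.
Here P = '|S| >= 10' and Q = '|S| >= 9'.

If |S| >= 9, then |S| >= 10.


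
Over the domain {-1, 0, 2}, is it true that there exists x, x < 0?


Evaluate the predicate on each element: -1:T, 0:F, 2:F.
Witness x = -1 satisfies the predicate.

T


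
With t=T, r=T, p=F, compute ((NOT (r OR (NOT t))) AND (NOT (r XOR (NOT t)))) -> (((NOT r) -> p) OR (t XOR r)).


Substitute t=T, r=T, p=F:
… (earlier sub-steps elided)
NOT (r OR (NOT t)) = F
NOT t = F
r XOR (NOT t) = T XOR F = T
NOT (r XOR (NOT t)) = F
(NOT (r OR (NOT t))) AND (NOT (r XOR (NOT t))) = F AND F = F
NOT r = F
(NOT r) -> p = F -> F = T
t XOR r = T XOR T = F
((NOT r) -> p) OR (t XOR r) = T OR F = T
((NOT (r OR (NOT t))) AND (NOT (r XOR (NOT t)))) -> (((NOT r) -> p) OR (t XOR r)) = F -> T = T

T


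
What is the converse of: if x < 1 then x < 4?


The converse of (P → Q) is (Q → P). It is not in general equivalent to the original.
Here P = 'x < 1' and Q = 'x < 4'.

If x < 4, then x < 1.


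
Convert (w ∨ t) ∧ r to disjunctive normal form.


Step 1: Distribute ∧ over ∨: (w ∨ t) ∧ r = (w ∧ r) ∨ (t ∧ r).

(w ∧ r) ∨ (t ∧ r)


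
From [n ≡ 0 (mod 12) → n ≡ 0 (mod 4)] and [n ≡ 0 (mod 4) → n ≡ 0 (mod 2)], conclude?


Hypothetical syllogism: from (P → Q) and (Q → R), infer (P → R).
Chain the two implications through the shared middle term 'n ≡ 0 (mod 4)'.

n ≡ 0 (mod 12) → n ≡ 0 (mod 2)


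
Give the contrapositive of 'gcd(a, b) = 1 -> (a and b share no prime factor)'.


The contrapositive of (P → Q) is (¬Q → ¬P); it is logically equivalent to the original.
Here P = 'gcd(a, b) = 1' and Q = '(a and b share no prime factor)'.

If not ((a and b share no prime factor)), then not (gcd(a, b) = 1).


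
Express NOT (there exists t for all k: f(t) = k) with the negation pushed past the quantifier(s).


Negation flips each quantifier (∀↔∃) and negates the inner predicate.
¬(there exists t for all k: φ) = for all t there exists k: ¬φ.

for all t there exists k: NOT(f(t) = k)


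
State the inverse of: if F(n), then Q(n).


The inverse of (P → Q) is (¬P → ¬Q). It is equivalent to the converse, not to the original.
Here P = 'F(n)' and Q = 'Q(n)'.

If not (F(n)), then not (Q(n)).


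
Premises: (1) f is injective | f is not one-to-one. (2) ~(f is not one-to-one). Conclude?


Disjunctive syllogism: from (P ∨ Q) and ¬P, infer Q.
One disjunct, 'f is not one-to-one', is ruled out; the other must hold.

f is injective


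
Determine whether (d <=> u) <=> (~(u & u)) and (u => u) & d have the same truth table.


Compare truth tables:
d | u | φ | ψ
-------------
False | False | True | False
True | False | False | True
False | True | True | False
True | True | False | True
They differ at row 1 (d=False, u=False): φ=True but ψ=False.

No, they are not logically equivalent.


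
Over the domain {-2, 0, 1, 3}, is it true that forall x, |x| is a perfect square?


Evaluate the predicate on each element: -2:False, 0:True, 1:True, 3:False.
Counterexample x = -2 fails the predicate.

False


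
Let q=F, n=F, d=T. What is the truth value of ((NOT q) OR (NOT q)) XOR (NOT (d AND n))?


Substitute q=F, n=F, d=T:
NOT q = T
NOT q = T
(NOT q) OR (NOT q) = T OR T = T
d AND n = T AND F = F
NOT (d AND n) = T
((NOT q) OR (NOT q)) XOR (NOT (d AND n)) = T XOR T = F

F


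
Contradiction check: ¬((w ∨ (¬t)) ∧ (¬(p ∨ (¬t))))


Truth table over {p, t, w}:
p | t | w | φ
-------------
F | F | F | T
T | F | F | T
F | T | F | T
T | T | F | T
F | F | T | T
T | F | T | T
F | T | T | F
T | T | T | T
Satisfying assignment at row 1: p=F, t=F, w=F gives T.

No, it is not a contradiction.
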